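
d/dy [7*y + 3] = 7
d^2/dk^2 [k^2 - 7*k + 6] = 2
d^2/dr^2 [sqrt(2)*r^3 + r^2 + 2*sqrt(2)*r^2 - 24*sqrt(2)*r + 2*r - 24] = 6*sqrt(2)*r + 2 + 4*sqrt(2)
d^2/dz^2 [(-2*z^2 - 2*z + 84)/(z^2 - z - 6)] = 8*(-z^3 + 54*z^2 - 72*z + 132)/(z^6 - 3*z^5 - 15*z^4 + 35*z^3 + 90*z^2 - 108*z - 216)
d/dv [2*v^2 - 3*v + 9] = 4*v - 3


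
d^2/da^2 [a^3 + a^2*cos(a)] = -a^2*cos(a) - 4*a*sin(a) + 6*a + 2*cos(a)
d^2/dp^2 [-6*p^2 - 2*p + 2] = -12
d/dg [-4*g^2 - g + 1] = -8*g - 1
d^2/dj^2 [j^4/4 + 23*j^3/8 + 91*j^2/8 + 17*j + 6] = 3*j^2 + 69*j/4 + 91/4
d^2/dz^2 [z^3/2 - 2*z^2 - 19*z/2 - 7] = 3*z - 4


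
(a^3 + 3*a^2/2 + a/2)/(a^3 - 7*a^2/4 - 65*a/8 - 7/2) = 4*a*(a + 1)/(4*a^2 - 9*a - 28)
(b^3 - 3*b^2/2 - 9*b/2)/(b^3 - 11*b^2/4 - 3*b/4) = 2*(2*b + 3)/(4*b + 1)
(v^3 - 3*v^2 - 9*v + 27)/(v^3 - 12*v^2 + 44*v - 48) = (v^3 - 3*v^2 - 9*v + 27)/(v^3 - 12*v^2 + 44*v - 48)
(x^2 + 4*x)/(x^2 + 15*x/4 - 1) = 4*x/(4*x - 1)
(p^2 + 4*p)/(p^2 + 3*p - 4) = p/(p - 1)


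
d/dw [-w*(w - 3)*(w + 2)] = -3*w^2 + 2*w + 6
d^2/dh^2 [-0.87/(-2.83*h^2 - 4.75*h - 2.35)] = (-13.935486*h^2 - 23.38995*h + 0.87*(5.66*h + 4.75)*(11.32*h + 9.5) - 11.57187)/(2.83*h^2 + 4.75*h + 2.35)^3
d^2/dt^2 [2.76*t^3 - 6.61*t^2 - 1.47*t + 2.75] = 16.56*t - 13.22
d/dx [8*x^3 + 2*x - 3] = 24*x^2 + 2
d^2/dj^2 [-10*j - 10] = 0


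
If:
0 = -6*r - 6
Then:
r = -1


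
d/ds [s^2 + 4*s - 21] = 2*s + 4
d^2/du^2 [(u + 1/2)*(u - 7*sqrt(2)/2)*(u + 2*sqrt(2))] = 6*u - 3*sqrt(2) + 1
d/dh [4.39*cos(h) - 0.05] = -4.39*sin(h)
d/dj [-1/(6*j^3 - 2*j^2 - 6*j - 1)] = 2*(9*j^2 - 2*j - 3)/(-6*j^3 + 2*j^2 + 6*j + 1)^2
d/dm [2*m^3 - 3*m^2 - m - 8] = 6*m^2 - 6*m - 1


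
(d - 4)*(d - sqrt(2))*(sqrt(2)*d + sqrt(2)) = sqrt(2)*d^3 - 3*sqrt(2)*d^2 - 2*d^2 - 4*sqrt(2)*d + 6*d + 8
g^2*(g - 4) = g^3 - 4*g^2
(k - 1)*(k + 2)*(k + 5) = k^3 + 6*k^2 + 3*k - 10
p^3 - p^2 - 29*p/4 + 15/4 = (p - 3)*(p - 1/2)*(p + 5/2)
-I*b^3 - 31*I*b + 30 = (b - 6*I)*(b + 5*I)*(-I*b + 1)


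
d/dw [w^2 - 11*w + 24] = 2*w - 11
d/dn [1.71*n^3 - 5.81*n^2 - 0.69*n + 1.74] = 5.13*n^2 - 11.62*n - 0.69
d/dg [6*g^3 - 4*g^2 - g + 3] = 18*g^2 - 8*g - 1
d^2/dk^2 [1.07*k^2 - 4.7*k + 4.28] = 2.14000000000000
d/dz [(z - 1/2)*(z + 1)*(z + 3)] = 3*z^2 + 7*z + 1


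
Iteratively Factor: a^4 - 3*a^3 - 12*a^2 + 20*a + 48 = (a + 2)*(a^3 - 5*a^2 - 2*a + 24) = (a + 2)^2*(a^2 - 7*a + 12) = (a - 3)*(a + 2)^2*(a - 4)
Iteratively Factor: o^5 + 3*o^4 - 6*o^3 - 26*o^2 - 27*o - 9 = (o + 3)*(o^4 - 6*o^2 - 8*o - 3) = (o + 1)*(o + 3)*(o^3 - o^2 - 5*o - 3) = (o + 1)^2*(o + 3)*(o^2 - 2*o - 3) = (o - 3)*(o + 1)^2*(o + 3)*(o + 1)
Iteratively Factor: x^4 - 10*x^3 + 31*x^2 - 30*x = (x - 5)*(x^3 - 5*x^2 + 6*x) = x*(x - 5)*(x^2 - 5*x + 6) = x*(x - 5)*(x - 2)*(x - 3)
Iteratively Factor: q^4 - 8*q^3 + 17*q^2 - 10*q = (q - 1)*(q^3 - 7*q^2 + 10*q) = q*(q - 1)*(q^2 - 7*q + 10) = q*(q - 5)*(q - 1)*(q - 2)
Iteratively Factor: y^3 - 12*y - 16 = (y + 2)*(y^2 - 2*y - 8) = (y - 4)*(y + 2)*(y + 2)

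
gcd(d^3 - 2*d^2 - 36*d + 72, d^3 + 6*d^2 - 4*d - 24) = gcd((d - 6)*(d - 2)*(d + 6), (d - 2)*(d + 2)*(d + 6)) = d^2 + 4*d - 12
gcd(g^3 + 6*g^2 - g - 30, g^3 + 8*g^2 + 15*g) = g^2 + 8*g + 15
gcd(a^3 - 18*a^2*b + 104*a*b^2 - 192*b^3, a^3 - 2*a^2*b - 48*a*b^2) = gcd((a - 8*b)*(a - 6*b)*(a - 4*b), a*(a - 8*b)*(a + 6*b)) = a - 8*b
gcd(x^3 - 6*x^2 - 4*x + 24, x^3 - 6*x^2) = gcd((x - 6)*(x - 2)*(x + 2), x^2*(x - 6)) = x - 6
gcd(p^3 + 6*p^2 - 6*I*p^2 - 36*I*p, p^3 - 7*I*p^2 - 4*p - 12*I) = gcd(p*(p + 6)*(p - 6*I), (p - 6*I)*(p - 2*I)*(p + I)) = p - 6*I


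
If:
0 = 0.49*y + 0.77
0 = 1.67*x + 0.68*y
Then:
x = 0.64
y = -1.57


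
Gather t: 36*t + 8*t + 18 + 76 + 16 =44*t + 110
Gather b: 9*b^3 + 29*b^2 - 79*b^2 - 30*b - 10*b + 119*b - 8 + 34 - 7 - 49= 9*b^3 - 50*b^2 + 79*b - 30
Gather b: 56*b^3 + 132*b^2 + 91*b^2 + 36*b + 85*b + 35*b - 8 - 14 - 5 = 56*b^3 + 223*b^2 + 156*b - 27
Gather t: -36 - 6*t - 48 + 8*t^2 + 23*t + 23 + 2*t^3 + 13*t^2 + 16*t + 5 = 2*t^3 + 21*t^2 + 33*t - 56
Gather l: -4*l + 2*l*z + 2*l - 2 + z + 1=l*(2*z - 2) + z - 1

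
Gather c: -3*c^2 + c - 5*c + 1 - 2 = -3*c^2 - 4*c - 1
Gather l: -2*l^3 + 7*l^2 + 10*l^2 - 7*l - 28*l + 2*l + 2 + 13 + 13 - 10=-2*l^3 + 17*l^2 - 33*l + 18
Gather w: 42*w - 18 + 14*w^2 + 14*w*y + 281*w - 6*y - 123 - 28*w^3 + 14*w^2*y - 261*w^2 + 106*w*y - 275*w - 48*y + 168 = -28*w^3 + w^2*(14*y - 247) + w*(120*y + 48) - 54*y + 27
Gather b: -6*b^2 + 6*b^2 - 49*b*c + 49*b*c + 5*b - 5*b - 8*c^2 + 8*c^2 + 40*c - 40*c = 0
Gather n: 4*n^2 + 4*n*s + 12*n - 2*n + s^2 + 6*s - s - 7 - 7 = 4*n^2 + n*(4*s + 10) + s^2 + 5*s - 14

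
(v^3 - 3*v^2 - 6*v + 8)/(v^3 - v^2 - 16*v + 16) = (v + 2)/(v + 4)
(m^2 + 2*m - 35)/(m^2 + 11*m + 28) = (m - 5)/(m + 4)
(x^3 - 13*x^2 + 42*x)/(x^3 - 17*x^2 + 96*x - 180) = x*(x - 7)/(x^2 - 11*x + 30)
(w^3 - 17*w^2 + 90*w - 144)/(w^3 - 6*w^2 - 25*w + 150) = (w^2 - 11*w + 24)/(w^2 - 25)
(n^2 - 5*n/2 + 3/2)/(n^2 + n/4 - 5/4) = 2*(2*n - 3)/(4*n + 5)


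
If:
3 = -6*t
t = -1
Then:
No Solution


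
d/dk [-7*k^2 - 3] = -14*k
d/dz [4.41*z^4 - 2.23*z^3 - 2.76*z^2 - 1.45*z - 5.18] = 17.64*z^3 - 6.69*z^2 - 5.52*z - 1.45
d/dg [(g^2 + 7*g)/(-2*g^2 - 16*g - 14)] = -1/(2*g^2 + 4*g + 2)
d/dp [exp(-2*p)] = -2*exp(-2*p)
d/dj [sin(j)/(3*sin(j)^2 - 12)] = (cos(j)^2 - 5)*cos(j)/(3*(sin(j)^2 - 4)^2)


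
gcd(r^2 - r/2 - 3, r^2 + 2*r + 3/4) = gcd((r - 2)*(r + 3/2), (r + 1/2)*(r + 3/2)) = r + 3/2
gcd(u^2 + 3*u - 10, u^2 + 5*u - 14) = u - 2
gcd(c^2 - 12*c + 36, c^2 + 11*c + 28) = 1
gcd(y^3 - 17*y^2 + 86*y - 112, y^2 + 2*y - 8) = y - 2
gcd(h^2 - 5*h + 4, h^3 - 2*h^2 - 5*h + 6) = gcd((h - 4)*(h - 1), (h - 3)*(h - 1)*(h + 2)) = h - 1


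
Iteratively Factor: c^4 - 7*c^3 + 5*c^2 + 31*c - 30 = (c - 5)*(c^3 - 2*c^2 - 5*c + 6) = (c - 5)*(c - 1)*(c^2 - c - 6) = (c - 5)*(c - 1)*(c + 2)*(c - 3)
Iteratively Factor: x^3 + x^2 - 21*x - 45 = (x + 3)*(x^2 - 2*x - 15) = (x + 3)^2*(x - 5)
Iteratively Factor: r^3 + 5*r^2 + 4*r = (r)*(r^2 + 5*r + 4) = r*(r + 4)*(r + 1)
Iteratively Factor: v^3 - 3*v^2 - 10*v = (v)*(v^2 - 3*v - 10) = v*(v + 2)*(v - 5)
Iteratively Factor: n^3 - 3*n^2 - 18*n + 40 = (n - 2)*(n^2 - n - 20) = (n - 5)*(n - 2)*(n + 4)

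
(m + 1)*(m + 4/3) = m^2 + 7*m/3 + 4/3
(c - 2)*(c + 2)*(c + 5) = c^3 + 5*c^2 - 4*c - 20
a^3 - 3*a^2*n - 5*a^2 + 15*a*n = a*(a - 5)*(a - 3*n)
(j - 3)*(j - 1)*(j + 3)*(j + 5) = j^4 + 4*j^3 - 14*j^2 - 36*j + 45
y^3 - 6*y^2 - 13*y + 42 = (y - 7)*(y - 2)*(y + 3)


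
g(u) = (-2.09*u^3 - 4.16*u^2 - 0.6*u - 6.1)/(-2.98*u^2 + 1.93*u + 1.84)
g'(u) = (5.96*u - 1.93)*(-2.09*u^3 - 4.16*u^2 - 0.6*u - 6.1)/(-2.98*u^2 + 1.93*u + 1.84)^2 + (-6.27*u^2 - 8.32*u - 0.6)/(-2.98*u^2 + 1.93*u + 1.84)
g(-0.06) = -3.55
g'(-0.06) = 4.66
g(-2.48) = -0.08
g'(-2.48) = 0.81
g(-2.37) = 0.01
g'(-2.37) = 0.84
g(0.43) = -3.44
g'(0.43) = -3.55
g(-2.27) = 0.10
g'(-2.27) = 0.87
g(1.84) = 7.30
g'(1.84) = -6.14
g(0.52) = -3.84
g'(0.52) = -5.45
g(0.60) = -4.37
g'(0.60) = -7.81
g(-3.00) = -0.48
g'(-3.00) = 0.73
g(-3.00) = -0.48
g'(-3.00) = 0.73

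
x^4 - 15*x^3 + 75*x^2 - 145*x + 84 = (x - 7)*(x - 4)*(x - 3)*(x - 1)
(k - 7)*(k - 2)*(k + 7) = k^3 - 2*k^2 - 49*k + 98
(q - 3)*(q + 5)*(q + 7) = q^3 + 9*q^2 - q - 105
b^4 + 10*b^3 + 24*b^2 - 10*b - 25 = (b - 1)*(b + 1)*(b + 5)^2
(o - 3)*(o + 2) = o^2 - o - 6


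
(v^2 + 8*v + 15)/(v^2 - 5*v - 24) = (v + 5)/(v - 8)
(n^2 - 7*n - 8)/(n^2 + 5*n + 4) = (n - 8)/(n + 4)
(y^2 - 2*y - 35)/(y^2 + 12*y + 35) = (y - 7)/(y + 7)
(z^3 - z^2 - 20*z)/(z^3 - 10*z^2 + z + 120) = z*(z + 4)/(z^2 - 5*z - 24)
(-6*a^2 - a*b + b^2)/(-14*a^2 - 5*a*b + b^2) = (3*a - b)/(7*a - b)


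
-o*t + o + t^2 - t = (-o + t)*(t - 1)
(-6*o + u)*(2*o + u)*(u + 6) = -12*o^2*u - 72*o^2 - 4*o*u^2 - 24*o*u + u^3 + 6*u^2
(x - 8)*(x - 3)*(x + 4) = x^3 - 7*x^2 - 20*x + 96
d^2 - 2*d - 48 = (d - 8)*(d + 6)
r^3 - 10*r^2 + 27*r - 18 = (r - 6)*(r - 3)*(r - 1)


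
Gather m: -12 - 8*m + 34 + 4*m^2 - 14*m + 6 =4*m^2 - 22*m + 28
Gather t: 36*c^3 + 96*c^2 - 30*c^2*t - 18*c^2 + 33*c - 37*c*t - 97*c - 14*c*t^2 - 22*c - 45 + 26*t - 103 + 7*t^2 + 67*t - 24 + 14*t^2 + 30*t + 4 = 36*c^3 + 78*c^2 - 86*c + t^2*(21 - 14*c) + t*(-30*c^2 - 37*c + 123) - 168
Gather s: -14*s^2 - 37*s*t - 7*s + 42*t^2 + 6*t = -14*s^2 + s*(-37*t - 7) + 42*t^2 + 6*t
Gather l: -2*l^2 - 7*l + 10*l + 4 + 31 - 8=-2*l^2 + 3*l + 27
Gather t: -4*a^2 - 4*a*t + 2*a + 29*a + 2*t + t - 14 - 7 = -4*a^2 + 31*a + t*(3 - 4*a) - 21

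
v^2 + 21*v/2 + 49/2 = (v + 7/2)*(v + 7)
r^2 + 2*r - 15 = (r - 3)*(r + 5)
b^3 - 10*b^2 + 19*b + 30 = (b - 6)*(b - 5)*(b + 1)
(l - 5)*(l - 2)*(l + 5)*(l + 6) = l^4 + 4*l^3 - 37*l^2 - 100*l + 300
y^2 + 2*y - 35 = (y - 5)*(y + 7)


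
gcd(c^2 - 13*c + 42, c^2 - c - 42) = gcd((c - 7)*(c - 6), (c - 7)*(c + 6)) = c - 7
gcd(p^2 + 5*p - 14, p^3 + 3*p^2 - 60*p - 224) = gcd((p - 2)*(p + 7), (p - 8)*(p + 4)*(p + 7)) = p + 7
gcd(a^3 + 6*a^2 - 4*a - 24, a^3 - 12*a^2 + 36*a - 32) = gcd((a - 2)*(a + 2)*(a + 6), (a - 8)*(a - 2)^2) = a - 2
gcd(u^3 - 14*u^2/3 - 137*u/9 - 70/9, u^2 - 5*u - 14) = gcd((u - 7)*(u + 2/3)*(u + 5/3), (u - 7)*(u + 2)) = u - 7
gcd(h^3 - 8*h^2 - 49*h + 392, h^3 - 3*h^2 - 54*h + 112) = h^2 - h - 56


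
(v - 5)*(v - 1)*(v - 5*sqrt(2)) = v^3 - 5*sqrt(2)*v^2 - 6*v^2 + 5*v + 30*sqrt(2)*v - 25*sqrt(2)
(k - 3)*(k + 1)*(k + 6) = k^3 + 4*k^2 - 15*k - 18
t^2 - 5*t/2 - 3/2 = (t - 3)*(t + 1/2)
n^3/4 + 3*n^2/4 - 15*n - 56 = (n/4 + 1)*(n - 8)*(n + 7)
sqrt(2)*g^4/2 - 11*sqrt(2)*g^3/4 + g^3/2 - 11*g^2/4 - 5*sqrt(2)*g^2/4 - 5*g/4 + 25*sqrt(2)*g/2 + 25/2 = (g - 5)*(g - 5/2)*(g + sqrt(2)/2)*(sqrt(2)*g/2 + sqrt(2))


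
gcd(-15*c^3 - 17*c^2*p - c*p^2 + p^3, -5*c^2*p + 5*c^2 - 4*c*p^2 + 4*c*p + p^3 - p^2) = -5*c^2 - 4*c*p + p^2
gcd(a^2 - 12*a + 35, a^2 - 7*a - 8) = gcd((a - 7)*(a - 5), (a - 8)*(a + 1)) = 1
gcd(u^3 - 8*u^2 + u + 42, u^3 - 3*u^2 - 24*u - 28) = u^2 - 5*u - 14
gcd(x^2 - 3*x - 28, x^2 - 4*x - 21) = x - 7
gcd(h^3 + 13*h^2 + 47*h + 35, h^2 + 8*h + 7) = h^2 + 8*h + 7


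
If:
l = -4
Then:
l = -4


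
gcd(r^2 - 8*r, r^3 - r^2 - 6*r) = r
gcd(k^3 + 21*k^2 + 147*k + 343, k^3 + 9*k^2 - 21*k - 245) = k^2 + 14*k + 49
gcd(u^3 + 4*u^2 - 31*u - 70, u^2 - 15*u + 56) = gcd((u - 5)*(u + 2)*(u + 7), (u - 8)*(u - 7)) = 1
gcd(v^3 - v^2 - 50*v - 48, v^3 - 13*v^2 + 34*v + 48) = v^2 - 7*v - 8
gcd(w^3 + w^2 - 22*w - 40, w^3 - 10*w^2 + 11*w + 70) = w^2 - 3*w - 10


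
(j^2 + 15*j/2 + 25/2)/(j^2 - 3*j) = (2*j^2 + 15*j + 25)/(2*j*(j - 3))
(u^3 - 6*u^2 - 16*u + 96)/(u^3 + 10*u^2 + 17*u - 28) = (u^2 - 10*u + 24)/(u^2 + 6*u - 7)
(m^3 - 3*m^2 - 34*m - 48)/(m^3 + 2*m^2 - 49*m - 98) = (m^2 - 5*m - 24)/(m^2 - 49)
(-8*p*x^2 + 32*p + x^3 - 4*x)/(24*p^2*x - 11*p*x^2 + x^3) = (x^2 - 4)/(x*(-3*p + x))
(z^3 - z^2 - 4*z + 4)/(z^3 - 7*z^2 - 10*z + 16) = (z - 2)/(z - 8)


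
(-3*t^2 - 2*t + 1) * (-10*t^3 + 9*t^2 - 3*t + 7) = 30*t^5 - 7*t^4 - 19*t^3 - 6*t^2 - 17*t + 7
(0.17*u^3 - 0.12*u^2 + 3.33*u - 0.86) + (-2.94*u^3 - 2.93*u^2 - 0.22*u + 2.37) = -2.77*u^3 - 3.05*u^2 + 3.11*u + 1.51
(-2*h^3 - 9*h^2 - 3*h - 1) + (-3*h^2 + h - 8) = -2*h^3 - 12*h^2 - 2*h - 9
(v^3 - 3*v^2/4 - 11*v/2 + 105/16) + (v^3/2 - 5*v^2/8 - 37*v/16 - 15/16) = 3*v^3/2 - 11*v^2/8 - 125*v/16 + 45/8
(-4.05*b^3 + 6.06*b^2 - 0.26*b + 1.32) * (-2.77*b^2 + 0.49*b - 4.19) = 11.2185*b^5 - 18.7707*b^4 + 20.6591*b^3 - 29.1752*b^2 + 1.7362*b - 5.5308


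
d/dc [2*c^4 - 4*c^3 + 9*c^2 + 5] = 2*c*(4*c^2 - 6*c + 9)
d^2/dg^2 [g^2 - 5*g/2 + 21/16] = 2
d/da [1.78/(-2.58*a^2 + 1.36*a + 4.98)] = (9.1848*a - 2.4208)/(-2.58*a^2 + 1.36*a + 4.98)^2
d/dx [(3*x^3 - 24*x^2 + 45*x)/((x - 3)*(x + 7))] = 3*(x^2 + 14*x - 35)/(x^2 + 14*x + 49)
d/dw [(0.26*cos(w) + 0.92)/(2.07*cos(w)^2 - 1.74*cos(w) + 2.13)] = (0.5382*cos(w)^2 + 3.8088*cos(w) - 2.1546)*sin(w)/(4.2849*cos(w)^4 - 7.2036*cos(w)^3 + 11.8458*cos(w)^2 - 7.4124*cos(w) + 4.5369)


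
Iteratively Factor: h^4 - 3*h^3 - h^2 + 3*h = (h)*(h^3 - 3*h^2 - h + 3) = h*(h - 1)*(h^2 - 2*h - 3) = h*(h - 3)*(h - 1)*(h + 1)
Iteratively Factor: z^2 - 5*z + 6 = (z - 3)*(z - 2)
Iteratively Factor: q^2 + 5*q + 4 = (q + 4)*(q + 1)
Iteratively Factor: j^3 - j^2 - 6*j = (j + 2)*(j^2 - 3*j) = (j - 3)*(j + 2)*(j)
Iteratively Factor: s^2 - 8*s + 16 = (s - 4)*(s - 4)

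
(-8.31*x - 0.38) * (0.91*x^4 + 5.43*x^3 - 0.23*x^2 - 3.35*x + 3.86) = -7.5621*x^5 - 45.4691*x^4 - 0.1521*x^3 + 27.9259*x^2 - 30.8036*x - 1.4668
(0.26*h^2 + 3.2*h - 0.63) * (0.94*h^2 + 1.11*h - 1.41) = 0.2444*h^4 + 3.2966*h^3 + 2.5932*h^2 - 5.2113*h + 0.8883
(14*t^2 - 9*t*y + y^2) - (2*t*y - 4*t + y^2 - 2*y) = 14*t^2 - 11*t*y + 4*t + 2*y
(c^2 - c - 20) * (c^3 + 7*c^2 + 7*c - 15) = c^5 + 6*c^4 - 20*c^3 - 162*c^2 - 125*c + 300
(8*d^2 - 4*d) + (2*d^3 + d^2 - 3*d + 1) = 2*d^3 + 9*d^2 - 7*d + 1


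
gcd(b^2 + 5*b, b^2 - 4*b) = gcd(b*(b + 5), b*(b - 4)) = b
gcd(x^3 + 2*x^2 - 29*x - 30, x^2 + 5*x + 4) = x + 1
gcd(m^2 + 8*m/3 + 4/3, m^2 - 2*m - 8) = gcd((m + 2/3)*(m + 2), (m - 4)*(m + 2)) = m + 2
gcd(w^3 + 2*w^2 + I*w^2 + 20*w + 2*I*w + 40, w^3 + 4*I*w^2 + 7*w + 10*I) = w + 5*I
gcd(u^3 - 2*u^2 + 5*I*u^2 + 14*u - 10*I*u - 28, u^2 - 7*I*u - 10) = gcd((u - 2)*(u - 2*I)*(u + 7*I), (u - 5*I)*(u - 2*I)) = u - 2*I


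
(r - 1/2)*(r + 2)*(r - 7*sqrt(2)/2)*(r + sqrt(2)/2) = r^4 - 3*sqrt(2)*r^3 + 3*r^3/2 - 9*sqrt(2)*r^2/2 - 9*r^2/2 - 21*r/4 + 3*sqrt(2)*r + 7/2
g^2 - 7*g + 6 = (g - 6)*(g - 1)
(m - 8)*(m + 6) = m^2 - 2*m - 48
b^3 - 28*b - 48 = (b - 6)*(b + 2)*(b + 4)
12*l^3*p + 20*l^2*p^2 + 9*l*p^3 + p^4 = p*(l + p)*(2*l + p)*(6*l + p)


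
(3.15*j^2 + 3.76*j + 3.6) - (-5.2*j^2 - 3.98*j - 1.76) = 8.35*j^2 + 7.74*j + 5.36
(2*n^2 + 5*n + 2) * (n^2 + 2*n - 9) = 2*n^4 + 9*n^3 - 6*n^2 - 41*n - 18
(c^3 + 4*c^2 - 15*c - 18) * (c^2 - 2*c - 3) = c^5 + 2*c^4 - 26*c^3 + 81*c + 54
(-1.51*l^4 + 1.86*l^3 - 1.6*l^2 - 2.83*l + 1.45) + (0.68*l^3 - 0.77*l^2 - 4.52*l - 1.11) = -1.51*l^4 + 2.54*l^3 - 2.37*l^2 - 7.35*l + 0.34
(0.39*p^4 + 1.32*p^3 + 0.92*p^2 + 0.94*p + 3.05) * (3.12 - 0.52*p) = -0.2028*p^5 + 0.5304*p^4 + 3.64*p^3 + 2.3816*p^2 + 1.3468*p + 9.516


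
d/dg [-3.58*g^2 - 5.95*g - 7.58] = -7.16*g - 5.95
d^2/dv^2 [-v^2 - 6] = -2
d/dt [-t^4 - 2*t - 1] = -4*t^3 - 2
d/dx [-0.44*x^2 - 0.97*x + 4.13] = -0.88*x - 0.97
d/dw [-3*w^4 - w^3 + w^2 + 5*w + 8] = -12*w^3 - 3*w^2 + 2*w + 5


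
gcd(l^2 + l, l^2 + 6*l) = l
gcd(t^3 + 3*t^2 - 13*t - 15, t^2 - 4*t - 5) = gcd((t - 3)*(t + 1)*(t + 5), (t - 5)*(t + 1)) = t + 1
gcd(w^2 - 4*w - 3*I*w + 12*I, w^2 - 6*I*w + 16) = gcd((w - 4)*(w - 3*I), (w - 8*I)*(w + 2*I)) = 1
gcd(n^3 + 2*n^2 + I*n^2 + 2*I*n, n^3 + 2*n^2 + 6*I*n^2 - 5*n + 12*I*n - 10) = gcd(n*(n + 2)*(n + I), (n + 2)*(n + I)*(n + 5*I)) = n^2 + n*(2 + I) + 2*I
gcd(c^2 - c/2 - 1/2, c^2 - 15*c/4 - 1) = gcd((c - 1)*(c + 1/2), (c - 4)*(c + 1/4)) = 1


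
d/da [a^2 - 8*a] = 2*a - 8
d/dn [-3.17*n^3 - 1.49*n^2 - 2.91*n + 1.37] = -9.51*n^2 - 2.98*n - 2.91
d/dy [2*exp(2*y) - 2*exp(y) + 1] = (4*exp(y) - 2)*exp(y)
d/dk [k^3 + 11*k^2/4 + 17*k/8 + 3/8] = 3*k^2 + 11*k/2 + 17/8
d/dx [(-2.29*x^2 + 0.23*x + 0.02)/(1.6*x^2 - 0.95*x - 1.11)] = (1.8075*x^2 + 5.0198*x - 0.2363)/(2.56*x^4 - 3.04*x^3 - 2.6495*x^2 + 2.109*x + 1.2321)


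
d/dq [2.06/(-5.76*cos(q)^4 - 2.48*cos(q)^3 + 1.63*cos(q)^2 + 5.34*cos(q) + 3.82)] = (-47.4624*cos(q)^3 - 15.3264*cos(q)^2 + 6.7156*cos(q) + 11.0004)*sin(q)/(-5.76*cos(q)^4 - 2.48*cos(q)^3 + 1.63*cos(q)^2 + 5.34*cos(q) + 3.82)^2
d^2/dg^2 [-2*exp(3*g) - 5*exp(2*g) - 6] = (-18*exp(g) - 20)*exp(2*g)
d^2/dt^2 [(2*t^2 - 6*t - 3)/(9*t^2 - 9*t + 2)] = 2*(-324*t^3 - 837*t^2 + 1053*t - 289)/(729*t^6 - 2187*t^5 + 2673*t^4 - 1701*t^3 + 594*t^2 - 108*t + 8)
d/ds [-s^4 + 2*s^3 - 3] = s^2*(6 - 4*s)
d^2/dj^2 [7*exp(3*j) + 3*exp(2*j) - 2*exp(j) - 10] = (63*exp(2*j) + 12*exp(j) - 2)*exp(j)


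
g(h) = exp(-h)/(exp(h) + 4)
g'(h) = -exp(-h)/(exp(h) + 4) - 1/(exp(h) + 4)^2 = 2*(-exp(h) - 2)*exp(-h)/(exp(2*h) + 8*exp(h) + 16)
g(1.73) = 0.02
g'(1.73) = -0.03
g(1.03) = 0.05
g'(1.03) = -0.07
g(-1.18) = 0.76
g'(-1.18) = -0.81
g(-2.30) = 2.43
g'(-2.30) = -2.49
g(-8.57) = 1317.72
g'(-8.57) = -1317.78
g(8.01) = 0.00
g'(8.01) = -0.00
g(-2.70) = 3.66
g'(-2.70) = -3.72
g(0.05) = 0.19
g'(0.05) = -0.23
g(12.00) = 0.00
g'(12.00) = 0.00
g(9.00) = 0.00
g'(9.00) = 0.00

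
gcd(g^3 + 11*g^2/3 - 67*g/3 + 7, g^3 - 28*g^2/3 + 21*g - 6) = g^2 - 10*g/3 + 1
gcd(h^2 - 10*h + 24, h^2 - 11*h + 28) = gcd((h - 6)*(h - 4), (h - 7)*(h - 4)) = h - 4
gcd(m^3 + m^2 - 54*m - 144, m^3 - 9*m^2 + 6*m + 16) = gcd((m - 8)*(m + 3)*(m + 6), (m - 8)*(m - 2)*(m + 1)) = m - 8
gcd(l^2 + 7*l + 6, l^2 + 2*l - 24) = l + 6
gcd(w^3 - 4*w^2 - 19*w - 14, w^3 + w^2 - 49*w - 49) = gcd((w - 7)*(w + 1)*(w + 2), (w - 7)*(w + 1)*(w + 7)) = w^2 - 6*w - 7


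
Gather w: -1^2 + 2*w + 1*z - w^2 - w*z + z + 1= -w^2 + w*(2 - z) + 2*z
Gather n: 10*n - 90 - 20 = 10*n - 110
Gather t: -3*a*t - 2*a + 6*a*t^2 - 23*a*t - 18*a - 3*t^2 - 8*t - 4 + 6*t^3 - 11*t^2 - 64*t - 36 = -20*a + 6*t^3 + t^2*(6*a - 14) + t*(-26*a - 72) - 40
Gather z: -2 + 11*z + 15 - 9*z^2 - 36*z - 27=-9*z^2 - 25*z - 14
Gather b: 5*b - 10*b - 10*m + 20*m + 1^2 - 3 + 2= -5*b + 10*m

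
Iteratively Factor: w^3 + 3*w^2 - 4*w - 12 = (w + 2)*(w^2 + w - 6) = (w - 2)*(w + 2)*(w + 3)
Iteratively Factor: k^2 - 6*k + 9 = (k - 3)*(k - 3)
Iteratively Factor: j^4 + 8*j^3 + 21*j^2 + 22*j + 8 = (j + 4)*(j^3 + 4*j^2 + 5*j + 2) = (j + 2)*(j + 4)*(j^2 + 2*j + 1) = (j + 1)*(j + 2)*(j + 4)*(j + 1)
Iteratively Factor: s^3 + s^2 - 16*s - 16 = (s + 4)*(s^2 - 3*s - 4) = (s + 1)*(s + 4)*(s - 4)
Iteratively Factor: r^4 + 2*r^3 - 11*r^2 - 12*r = (r + 4)*(r^3 - 2*r^2 - 3*r) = (r - 3)*(r + 4)*(r^2 + r) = r*(r - 3)*(r + 4)*(r + 1)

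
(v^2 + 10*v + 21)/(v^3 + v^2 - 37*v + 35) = (v + 3)/(v^2 - 6*v + 5)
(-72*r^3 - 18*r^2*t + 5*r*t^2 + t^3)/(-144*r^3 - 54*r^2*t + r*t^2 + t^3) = (4*r - t)/(8*r - t)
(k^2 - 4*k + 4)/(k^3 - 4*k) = (k - 2)/(k*(k + 2))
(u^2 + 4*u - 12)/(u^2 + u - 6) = (u + 6)/(u + 3)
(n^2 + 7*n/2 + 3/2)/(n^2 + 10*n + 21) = (n + 1/2)/(n + 7)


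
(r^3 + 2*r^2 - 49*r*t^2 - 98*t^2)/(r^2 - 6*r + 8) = (r^3 + 2*r^2 - 49*r*t^2 - 98*t^2)/(r^2 - 6*r + 8)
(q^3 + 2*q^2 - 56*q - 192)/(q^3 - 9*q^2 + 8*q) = (q^2 + 10*q + 24)/(q*(q - 1))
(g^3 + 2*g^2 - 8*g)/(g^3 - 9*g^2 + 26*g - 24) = g*(g + 4)/(g^2 - 7*g + 12)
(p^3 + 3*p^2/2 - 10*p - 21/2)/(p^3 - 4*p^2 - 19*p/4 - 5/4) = 2*(-2*p^3 - 3*p^2 + 20*p + 21)/(-4*p^3 + 16*p^2 + 19*p + 5)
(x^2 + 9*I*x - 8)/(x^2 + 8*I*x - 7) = (x + 8*I)/(x + 7*I)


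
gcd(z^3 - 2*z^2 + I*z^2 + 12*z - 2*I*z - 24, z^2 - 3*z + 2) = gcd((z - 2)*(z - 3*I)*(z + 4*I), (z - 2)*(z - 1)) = z - 2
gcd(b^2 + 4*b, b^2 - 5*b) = b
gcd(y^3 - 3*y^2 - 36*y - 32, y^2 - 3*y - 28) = y + 4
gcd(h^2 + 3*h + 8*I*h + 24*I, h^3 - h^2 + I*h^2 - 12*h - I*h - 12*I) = h + 3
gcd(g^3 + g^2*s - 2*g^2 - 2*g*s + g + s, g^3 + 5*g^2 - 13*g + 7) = g^2 - 2*g + 1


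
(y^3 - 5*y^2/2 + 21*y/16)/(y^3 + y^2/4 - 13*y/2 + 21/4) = y*(4*y - 3)/(4*(y^2 + 2*y - 3))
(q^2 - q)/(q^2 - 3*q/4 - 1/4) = 4*q/(4*q + 1)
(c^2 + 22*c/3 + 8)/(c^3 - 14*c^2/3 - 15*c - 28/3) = (c + 6)/(c^2 - 6*c - 7)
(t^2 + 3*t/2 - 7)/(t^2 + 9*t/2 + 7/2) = (t - 2)/(t + 1)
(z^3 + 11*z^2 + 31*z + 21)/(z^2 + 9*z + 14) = (z^2 + 4*z + 3)/(z + 2)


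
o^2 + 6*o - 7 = (o - 1)*(o + 7)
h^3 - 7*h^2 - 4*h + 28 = (h - 7)*(h - 2)*(h + 2)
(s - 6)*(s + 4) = s^2 - 2*s - 24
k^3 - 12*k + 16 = (k - 2)^2*(k + 4)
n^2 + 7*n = n*(n + 7)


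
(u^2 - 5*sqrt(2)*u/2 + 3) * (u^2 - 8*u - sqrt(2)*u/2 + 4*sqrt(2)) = u^4 - 8*u^3 - 3*sqrt(2)*u^3 + 11*u^2/2 + 24*sqrt(2)*u^2 - 44*u - 3*sqrt(2)*u/2 + 12*sqrt(2)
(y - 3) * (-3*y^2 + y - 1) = -3*y^3 + 10*y^2 - 4*y + 3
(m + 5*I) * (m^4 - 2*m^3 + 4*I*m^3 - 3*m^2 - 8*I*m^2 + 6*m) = m^5 - 2*m^4 + 9*I*m^4 - 23*m^3 - 18*I*m^3 + 46*m^2 - 15*I*m^2 + 30*I*m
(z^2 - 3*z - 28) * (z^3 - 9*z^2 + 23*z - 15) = z^5 - 12*z^4 + 22*z^3 + 168*z^2 - 599*z + 420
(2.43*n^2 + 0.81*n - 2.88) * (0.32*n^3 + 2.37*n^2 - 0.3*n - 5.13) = 0.7776*n^5 + 6.0183*n^4 + 0.2691*n^3 - 19.5345*n^2 - 3.2913*n + 14.7744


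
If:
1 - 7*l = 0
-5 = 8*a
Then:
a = -5/8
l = 1/7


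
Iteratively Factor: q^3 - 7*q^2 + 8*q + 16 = (q + 1)*(q^2 - 8*q + 16) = (q - 4)*(q + 1)*(q - 4)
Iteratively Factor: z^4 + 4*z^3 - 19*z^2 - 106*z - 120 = (z + 4)*(z^3 - 19*z - 30) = (z + 2)*(z + 4)*(z^2 - 2*z - 15) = (z + 2)*(z + 3)*(z + 4)*(z - 5)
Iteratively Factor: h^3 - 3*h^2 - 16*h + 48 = (h + 4)*(h^2 - 7*h + 12) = (h - 4)*(h + 4)*(h - 3)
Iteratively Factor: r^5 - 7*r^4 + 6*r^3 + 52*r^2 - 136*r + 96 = (r - 2)*(r^4 - 5*r^3 - 4*r^2 + 44*r - 48) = (r - 4)*(r - 2)*(r^3 - r^2 - 8*r + 12) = (r - 4)*(r - 2)^2*(r^2 + r - 6) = (r - 4)*(r - 2)^2*(r + 3)*(r - 2)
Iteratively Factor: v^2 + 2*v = (v + 2)*(v)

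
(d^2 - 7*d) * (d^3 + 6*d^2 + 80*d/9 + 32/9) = d^5 - d^4 - 298*d^3/9 - 176*d^2/3 - 224*d/9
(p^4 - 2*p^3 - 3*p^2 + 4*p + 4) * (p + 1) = p^5 - p^4 - 5*p^3 + p^2 + 8*p + 4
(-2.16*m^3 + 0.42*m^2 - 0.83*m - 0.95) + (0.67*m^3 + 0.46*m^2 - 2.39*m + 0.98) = -1.49*m^3 + 0.88*m^2 - 3.22*m + 0.03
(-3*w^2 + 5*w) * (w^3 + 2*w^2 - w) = -3*w^5 - w^4 + 13*w^3 - 5*w^2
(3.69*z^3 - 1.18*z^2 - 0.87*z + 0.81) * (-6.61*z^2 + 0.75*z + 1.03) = -24.3909*z^5 + 10.5673*z^4 + 8.6664*z^3 - 7.222*z^2 - 0.2886*z + 0.8343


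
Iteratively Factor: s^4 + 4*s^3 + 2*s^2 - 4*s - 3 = (s + 3)*(s^3 + s^2 - s - 1) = (s + 1)*(s + 3)*(s^2 - 1) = (s - 1)*(s + 1)*(s + 3)*(s + 1)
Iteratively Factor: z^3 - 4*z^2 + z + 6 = (z + 1)*(z^2 - 5*z + 6) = (z - 2)*(z + 1)*(z - 3)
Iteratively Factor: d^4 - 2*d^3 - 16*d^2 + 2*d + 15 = (d + 3)*(d^3 - 5*d^2 - d + 5) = (d - 5)*(d + 3)*(d^2 - 1) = (d - 5)*(d + 1)*(d + 3)*(d - 1)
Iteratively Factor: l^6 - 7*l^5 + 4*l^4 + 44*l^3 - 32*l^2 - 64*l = (l - 4)*(l^5 - 3*l^4 - 8*l^3 + 12*l^2 + 16*l) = l*(l - 4)*(l^4 - 3*l^3 - 8*l^2 + 12*l + 16) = l*(l - 4)*(l + 2)*(l^3 - 5*l^2 + 2*l + 8) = l*(l - 4)^2*(l + 2)*(l^2 - l - 2) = l*(l - 4)^2*(l + 1)*(l + 2)*(l - 2)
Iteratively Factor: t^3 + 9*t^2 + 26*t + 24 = (t + 2)*(t^2 + 7*t + 12) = (t + 2)*(t + 3)*(t + 4)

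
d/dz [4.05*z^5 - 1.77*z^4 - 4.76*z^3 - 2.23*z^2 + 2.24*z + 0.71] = 20.25*z^4 - 7.08*z^3 - 14.28*z^2 - 4.46*z + 2.24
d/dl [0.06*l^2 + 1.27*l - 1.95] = 0.12*l + 1.27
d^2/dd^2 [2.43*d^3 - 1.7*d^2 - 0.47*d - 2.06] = 14.58*d - 3.4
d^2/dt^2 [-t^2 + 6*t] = -2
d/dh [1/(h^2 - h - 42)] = (1 - 2*h)/(-h^2 + h + 42)^2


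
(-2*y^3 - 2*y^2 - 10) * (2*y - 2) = -4*y^4 + 4*y^2 - 20*y + 20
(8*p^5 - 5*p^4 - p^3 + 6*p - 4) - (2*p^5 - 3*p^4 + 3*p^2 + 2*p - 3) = 6*p^5 - 2*p^4 - p^3 - 3*p^2 + 4*p - 1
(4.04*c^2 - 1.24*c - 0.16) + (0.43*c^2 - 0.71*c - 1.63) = 4.47*c^2 - 1.95*c - 1.79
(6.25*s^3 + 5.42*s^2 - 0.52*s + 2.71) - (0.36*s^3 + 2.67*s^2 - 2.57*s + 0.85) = 5.89*s^3 + 2.75*s^2 + 2.05*s + 1.86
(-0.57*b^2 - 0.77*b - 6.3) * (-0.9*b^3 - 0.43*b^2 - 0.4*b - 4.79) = 0.513*b^5 + 0.9381*b^4 + 6.2291*b^3 + 5.7473*b^2 + 6.2083*b + 30.177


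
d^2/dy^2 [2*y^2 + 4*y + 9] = 4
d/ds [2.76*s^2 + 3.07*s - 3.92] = 5.52*s + 3.07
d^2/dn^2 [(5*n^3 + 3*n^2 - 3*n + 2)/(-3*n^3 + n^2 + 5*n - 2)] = 12*(-7*n^6 - 24*n^5 - 15*n^4 + 17*n^3 + 18*n^2 - 6*n - 6)/(27*n^9 - 27*n^8 - 126*n^7 + 143*n^6 + 174*n^5 - 249*n^4 - 29*n^3 + 138*n^2 - 60*n + 8)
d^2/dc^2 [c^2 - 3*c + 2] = 2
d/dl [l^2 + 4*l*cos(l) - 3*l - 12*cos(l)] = -4*l*sin(l) + 2*l + 12*sin(l) + 4*cos(l) - 3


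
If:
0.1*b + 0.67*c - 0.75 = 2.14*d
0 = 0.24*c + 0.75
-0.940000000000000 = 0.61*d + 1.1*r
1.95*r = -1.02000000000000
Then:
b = 15.65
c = -3.12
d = -0.60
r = -0.52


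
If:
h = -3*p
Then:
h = -3*p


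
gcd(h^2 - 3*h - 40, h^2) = 1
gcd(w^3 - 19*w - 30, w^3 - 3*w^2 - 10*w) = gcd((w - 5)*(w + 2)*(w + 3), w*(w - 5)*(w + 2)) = w^2 - 3*w - 10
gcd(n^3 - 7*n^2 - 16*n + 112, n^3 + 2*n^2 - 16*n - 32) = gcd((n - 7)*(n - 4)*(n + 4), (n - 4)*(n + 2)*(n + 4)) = n^2 - 16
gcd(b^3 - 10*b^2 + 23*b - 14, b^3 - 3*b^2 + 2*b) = b^2 - 3*b + 2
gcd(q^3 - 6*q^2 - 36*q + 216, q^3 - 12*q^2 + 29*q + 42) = q - 6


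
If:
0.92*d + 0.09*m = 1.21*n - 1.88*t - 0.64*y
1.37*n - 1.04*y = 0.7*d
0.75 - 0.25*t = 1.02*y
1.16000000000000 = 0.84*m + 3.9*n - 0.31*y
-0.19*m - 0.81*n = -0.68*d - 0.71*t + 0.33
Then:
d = 0.73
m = -2.59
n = 0.91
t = 0.11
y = 0.71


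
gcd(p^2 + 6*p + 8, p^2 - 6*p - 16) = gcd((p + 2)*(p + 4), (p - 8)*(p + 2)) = p + 2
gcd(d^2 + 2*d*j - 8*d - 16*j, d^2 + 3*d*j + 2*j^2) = d + 2*j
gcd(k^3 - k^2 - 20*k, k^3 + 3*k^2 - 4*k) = k^2 + 4*k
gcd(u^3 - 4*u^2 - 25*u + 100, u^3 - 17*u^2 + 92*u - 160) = u^2 - 9*u + 20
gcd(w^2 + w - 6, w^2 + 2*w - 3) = w + 3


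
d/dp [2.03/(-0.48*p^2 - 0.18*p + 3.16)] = (1.9488*p + 0.3654)/(0.48*p^2 + 0.18*p - 3.16)^2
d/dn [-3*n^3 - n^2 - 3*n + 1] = -9*n^2 - 2*n - 3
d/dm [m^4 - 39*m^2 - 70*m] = 4*m^3 - 78*m - 70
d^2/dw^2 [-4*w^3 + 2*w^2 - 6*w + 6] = 4 - 24*w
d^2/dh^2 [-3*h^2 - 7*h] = -6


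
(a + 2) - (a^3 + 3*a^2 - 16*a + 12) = -a^3 - 3*a^2 + 17*a - 10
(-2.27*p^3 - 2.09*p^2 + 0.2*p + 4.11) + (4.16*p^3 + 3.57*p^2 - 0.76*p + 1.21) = 1.89*p^3 + 1.48*p^2 - 0.56*p + 5.32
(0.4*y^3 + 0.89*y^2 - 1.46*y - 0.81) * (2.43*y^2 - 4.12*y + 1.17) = 0.972*y^5 + 0.5147*y^4 - 6.7466*y^3 + 5.0882*y^2 + 1.629*y - 0.9477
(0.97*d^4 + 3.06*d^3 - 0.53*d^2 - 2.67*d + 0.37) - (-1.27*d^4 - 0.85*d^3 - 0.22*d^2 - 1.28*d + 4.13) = 2.24*d^4 + 3.91*d^3 - 0.31*d^2 - 1.39*d - 3.76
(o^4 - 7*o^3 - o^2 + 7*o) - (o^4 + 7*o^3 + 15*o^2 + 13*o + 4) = -14*o^3 - 16*o^2 - 6*o - 4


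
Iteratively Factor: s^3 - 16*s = (s)*(s^2 - 16) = s*(s - 4)*(s + 4)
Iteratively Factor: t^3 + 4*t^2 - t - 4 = (t + 1)*(t^2 + 3*t - 4) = (t - 1)*(t + 1)*(t + 4)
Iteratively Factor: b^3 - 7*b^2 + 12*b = (b)*(b^2 - 7*b + 12) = b*(b - 4)*(b - 3)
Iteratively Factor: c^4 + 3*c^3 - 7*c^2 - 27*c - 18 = (c + 2)*(c^3 + c^2 - 9*c - 9) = (c + 1)*(c + 2)*(c^2 - 9) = (c + 1)*(c + 2)*(c + 3)*(c - 3)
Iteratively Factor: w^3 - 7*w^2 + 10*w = (w - 2)*(w^2 - 5*w) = w*(w - 2)*(w - 5)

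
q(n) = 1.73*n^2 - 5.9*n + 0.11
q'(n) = 3.46*n - 5.9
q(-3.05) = 34.20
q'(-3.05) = -16.45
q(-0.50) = 3.49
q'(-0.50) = -7.63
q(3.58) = 1.16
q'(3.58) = 6.49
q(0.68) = -3.10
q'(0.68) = -3.55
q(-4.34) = 58.30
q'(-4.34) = -20.92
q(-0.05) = 0.41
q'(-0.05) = -6.07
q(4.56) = 9.18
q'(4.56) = 9.88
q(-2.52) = 25.96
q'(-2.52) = -14.62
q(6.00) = 26.99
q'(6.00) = 14.86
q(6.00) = 26.99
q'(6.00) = 14.86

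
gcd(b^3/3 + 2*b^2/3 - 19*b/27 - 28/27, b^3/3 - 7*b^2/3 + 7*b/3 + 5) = b + 1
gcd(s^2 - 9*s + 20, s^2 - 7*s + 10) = s - 5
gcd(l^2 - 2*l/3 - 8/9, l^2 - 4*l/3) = l - 4/3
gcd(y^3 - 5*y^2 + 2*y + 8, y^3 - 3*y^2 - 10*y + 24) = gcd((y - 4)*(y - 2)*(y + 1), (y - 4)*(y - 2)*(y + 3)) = y^2 - 6*y + 8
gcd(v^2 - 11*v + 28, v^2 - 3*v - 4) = v - 4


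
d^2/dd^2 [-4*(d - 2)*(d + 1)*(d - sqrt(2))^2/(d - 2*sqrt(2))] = 8*(-3*d^4 + d^3 + 18*sqrt(2)*d^3 - 72*d^2 - 6*sqrt(2)*d^2 + 24*d + 48*sqrt(2)*d - 12*sqrt(2) - 12)/(d^3 - 6*sqrt(2)*d^2 + 24*d - 16*sqrt(2))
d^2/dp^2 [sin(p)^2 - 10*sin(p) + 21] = 10*sin(p) + 2*cos(2*p)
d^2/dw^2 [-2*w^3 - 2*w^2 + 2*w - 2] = -12*w - 4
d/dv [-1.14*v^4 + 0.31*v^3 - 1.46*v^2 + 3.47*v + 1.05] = -4.56*v^3 + 0.93*v^2 - 2.92*v + 3.47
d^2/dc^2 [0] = 0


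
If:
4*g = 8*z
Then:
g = 2*z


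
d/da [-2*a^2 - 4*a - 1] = -4*a - 4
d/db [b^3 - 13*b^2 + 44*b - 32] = 3*b^2 - 26*b + 44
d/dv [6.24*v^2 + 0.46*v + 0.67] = 12.48*v + 0.46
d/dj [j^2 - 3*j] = 2*j - 3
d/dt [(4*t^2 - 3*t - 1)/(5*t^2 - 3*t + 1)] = 3*(t^2 + 6*t - 2)/(25*t^4 - 30*t^3 + 19*t^2 - 6*t + 1)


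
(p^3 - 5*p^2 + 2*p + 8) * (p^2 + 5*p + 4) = p^5 - 19*p^3 - 2*p^2 + 48*p + 32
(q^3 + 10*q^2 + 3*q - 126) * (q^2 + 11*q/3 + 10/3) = q^5 + 41*q^4/3 + 43*q^3 - 245*q^2/3 - 452*q - 420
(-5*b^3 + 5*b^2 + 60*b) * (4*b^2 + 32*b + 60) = -20*b^5 - 140*b^4 + 100*b^3 + 2220*b^2 + 3600*b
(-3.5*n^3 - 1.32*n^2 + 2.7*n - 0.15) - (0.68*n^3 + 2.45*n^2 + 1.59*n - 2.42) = -4.18*n^3 - 3.77*n^2 + 1.11*n + 2.27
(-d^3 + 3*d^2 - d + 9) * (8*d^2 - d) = -8*d^5 + 25*d^4 - 11*d^3 + 73*d^2 - 9*d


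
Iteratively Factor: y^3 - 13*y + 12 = (y - 1)*(y^2 + y - 12) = (y - 3)*(y - 1)*(y + 4)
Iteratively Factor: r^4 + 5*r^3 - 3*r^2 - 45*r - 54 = (r + 2)*(r^3 + 3*r^2 - 9*r - 27) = (r + 2)*(r + 3)*(r^2 - 9) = (r + 2)*(r + 3)^2*(r - 3)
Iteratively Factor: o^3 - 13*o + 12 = (o - 1)*(o^2 + o - 12) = (o - 1)*(o + 4)*(o - 3)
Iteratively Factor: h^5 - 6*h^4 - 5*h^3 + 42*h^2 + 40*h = (h)*(h^4 - 6*h^3 - 5*h^2 + 42*h + 40) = h*(h + 2)*(h^3 - 8*h^2 + 11*h + 20) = h*(h - 5)*(h + 2)*(h^2 - 3*h - 4) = h*(h - 5)*(h - 4)*(h + 2)*(h + 1)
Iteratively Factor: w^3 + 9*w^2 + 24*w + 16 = (w + 1)*(w^2 + 8*w + 16) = (w + 1)*(w + 4)*(w + 4)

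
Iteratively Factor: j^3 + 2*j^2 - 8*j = (j + 4)*(j^2 - 2*j) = (j - 2)*(j + 4)*(j)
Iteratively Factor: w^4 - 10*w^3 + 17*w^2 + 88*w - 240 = (w + 3)*(w^3 - 13*w^2 + 56*w - 80) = (w - 5)*(w + 3)*(w^2 - 8*w + 16) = (w - 5)*(w - 4)*(w + 3)*(w - 4)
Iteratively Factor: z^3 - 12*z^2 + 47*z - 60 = (z - 4)*(z^2 - 8*z + 15) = (z - 5)*(z - 4)*(z - 3)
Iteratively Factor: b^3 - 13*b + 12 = (b + 4)*(b^2 - 4*b + 3) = (b - 3)*(b + 4)*(b - 1)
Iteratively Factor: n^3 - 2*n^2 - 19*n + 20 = (n - 5)*(n^2 + 3*n - 4) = (n - 5)*(n + 4)*(n - 1)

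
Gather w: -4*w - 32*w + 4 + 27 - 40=-36*w - 9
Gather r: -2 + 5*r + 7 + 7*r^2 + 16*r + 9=7*r^2 + 21*r + 14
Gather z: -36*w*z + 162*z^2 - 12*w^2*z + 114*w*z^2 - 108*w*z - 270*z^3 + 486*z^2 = -270*z^3 + z^2*(114*w + 648) + z*(-12*w^2 - 144*w)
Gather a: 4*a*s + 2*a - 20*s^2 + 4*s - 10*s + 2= a*(4*s + 2) - 20*s^2 - 6*s + 2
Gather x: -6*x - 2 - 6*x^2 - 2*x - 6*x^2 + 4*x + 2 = -12*x^2 - 4*x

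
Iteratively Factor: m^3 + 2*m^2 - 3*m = (m + 3)*(m^2 - m) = (m - 1)*(m + 3)*(m)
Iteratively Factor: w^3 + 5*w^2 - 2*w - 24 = (w + 4)*(w^2 + w - 6) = (w - 2)*(w + 4)*(w + 3)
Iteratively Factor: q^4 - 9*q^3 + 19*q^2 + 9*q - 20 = (q - 4)*(q^3 - 5*q^2 - q + 5) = (q - 5)*(q - 4)*(q^2 - 1) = (q - 5)*(q - 4)*(q + 1)*(q - 1)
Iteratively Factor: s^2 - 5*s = (s - 5)*(s)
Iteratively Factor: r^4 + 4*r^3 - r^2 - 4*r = (r)*(r^3 + 4*r^2 - r - 4) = r*(r - 1)*(r^2 + 5*r + 4) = r*(r - 1)*(r + 4)*(r + 1)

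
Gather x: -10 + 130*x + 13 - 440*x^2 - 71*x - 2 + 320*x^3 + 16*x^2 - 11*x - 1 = 320*x^3 - 424*x^2 + 48*x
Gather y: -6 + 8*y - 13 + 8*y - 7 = 16*y - 26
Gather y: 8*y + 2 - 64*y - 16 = -56*y - 14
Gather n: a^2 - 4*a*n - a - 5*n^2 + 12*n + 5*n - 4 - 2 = a^2 - a - 5*n^2 + n*(17 - 4*a) - 6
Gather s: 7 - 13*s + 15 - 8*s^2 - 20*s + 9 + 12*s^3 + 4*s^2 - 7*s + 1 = 12*s^3 - 4*s^2 - 40*s + 32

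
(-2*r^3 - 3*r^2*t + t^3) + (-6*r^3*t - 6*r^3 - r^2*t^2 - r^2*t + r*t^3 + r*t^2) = -6*r^3*t - 8*r^3 - r^2*t^2 - 4*r^2*t + r*t^3 + r*t^2 + t^3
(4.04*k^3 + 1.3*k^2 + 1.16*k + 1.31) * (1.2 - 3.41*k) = -13.7764*k^4 + 0.414999999999999*k^3 - 2.3956*k^2 - 3.0751*k + 1.572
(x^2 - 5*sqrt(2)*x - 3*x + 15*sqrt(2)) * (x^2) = x^4 - 5*sqrt(2)*x^3 - 3*x^3 + 15*sqrt(2)*x^2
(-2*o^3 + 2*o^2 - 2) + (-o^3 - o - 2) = -3*o^3 + 2*o^2 - o - 4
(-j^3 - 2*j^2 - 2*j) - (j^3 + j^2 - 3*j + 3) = -2*j^3 - 3*j^2 + j - 3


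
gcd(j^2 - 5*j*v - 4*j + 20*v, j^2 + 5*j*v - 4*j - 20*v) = j - 4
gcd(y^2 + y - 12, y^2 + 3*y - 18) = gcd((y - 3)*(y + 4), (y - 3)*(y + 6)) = y - 3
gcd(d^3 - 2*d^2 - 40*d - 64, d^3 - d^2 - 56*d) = d - 8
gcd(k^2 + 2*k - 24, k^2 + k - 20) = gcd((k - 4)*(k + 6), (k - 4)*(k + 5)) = k - 4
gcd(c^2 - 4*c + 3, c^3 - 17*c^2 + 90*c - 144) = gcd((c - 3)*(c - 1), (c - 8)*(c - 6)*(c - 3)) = c - 3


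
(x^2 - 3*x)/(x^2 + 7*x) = (x - 3)/(x + 7)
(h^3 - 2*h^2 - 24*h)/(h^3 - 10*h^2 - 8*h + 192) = h/(h - 8)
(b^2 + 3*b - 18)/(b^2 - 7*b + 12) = (b + 6)/(b - 4)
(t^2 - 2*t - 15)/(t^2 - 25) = (t + 3)/(t + 5)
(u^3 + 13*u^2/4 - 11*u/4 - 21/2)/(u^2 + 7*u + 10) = (4*u^2 + 5*u - 21)/(4*(u + 5))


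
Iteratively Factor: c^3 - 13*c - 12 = (c + 1)*(c^2 - c - 12) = (c - 4)*(c + 1)*(c + 3)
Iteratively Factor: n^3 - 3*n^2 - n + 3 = (n - 1)*(n^2 - 2*n - 3) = (n - 1)*(n + 1)*(n - 3)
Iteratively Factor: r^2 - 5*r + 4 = (r - 4)*(r - 1)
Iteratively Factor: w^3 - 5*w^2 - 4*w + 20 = (w - 2)*(w^2 - 3*w - 10) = (w - 2)*(w + 2)*(w - 5)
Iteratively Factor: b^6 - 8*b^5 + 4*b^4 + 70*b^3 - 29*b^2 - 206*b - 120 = (b + 1)*(b^5 - 9*b^4 + 13*b^3 + 57*b^2 - 86*b - 120) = (b - 4)*(b + 1)*(b^4 - 5*b^3 - 7*b^2 + 29*b + 30) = (b - 4)*(b - 3)*(b + 1)*(b^3 - 2*b^2 - 13*b - 10) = (b - 4)*(b - 3)*(b + 1)^2*(b^2 - 3*b - 10) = (b - 4)*(b - 3)*(b + 1)^2*(b + 2)*(b - 5)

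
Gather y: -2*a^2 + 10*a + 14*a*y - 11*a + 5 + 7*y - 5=-2*a^2 - a + y*(14*a + 7)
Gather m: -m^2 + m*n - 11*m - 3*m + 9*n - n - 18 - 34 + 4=-m^2 + m*(n - 14) + 8*n - 48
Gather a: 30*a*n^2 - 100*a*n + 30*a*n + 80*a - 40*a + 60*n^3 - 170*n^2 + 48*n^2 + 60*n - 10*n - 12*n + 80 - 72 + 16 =a*(30*n^2 - 70*n + 40) + 60*n^3 - 122*n^2 + 38*n + 24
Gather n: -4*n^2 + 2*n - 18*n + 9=-4*n^2 - 16*n + 9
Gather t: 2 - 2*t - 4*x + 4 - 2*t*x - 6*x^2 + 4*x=t*(-2*x - 2) - 6*x^2 + 6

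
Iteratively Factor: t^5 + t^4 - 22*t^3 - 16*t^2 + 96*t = (t + 3)*(t^4 - 2*t^3 - 16*t^2 + 32*t) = (t - 2)*(t + 3)*(t^3 - 16*t) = (t - 4)*(t - 2)*(t + 3)*(t^2 + 4*t) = t*(t - 4)*(t - 2)*(t + 3)*(t + 4)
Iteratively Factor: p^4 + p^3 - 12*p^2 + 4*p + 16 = (p + 4)*(p^3 - 3*p^2 + 4) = (p - 2)*(p + 4)*(p^2 - p - 2) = (p - 2)*(p + 1)*(p + 4)*(p - 2)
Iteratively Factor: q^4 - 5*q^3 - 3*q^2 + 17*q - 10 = (q - 1)*(q^3 - 4*q^2 - 7*q + 10) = (q - 5)*(q - 1)*(q^2 + q - 2) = (q - 5)*(q - 1)*(q + 2)*(q - 1)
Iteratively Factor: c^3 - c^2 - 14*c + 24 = (c + 4)*(c^2 - 5*c + 6) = (c - 3)*(c + 4)*(c - 2)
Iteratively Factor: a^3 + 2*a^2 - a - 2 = (a + 1)*(a^2 + a - 2) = (a - 1)*(a + 1)*(a + 2)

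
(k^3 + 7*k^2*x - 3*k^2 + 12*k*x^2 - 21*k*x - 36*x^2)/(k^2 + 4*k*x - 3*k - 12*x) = k + 3*x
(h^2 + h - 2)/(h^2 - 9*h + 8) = (h + 2)/(h - 8)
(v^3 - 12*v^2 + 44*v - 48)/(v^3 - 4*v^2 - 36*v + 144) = (v - 2)/(v + 6)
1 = 1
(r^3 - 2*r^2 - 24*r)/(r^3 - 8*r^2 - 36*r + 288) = r*(r + 4)/(r^2 - 2*r - 48)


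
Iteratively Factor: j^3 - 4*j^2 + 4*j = (j - 2)*(j^2 - 2*j) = (j - 2)^2*(j)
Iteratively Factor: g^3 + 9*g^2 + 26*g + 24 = (g + 3)*(g^2 + 6*g + 8) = (g + 3)*(g + 4)*(g + 2)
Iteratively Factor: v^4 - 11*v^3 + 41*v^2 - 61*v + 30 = (v - 5)*(v^3 - 6*v^2 + 11*v - 6) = (v - 5)*(v - 3)*(v^2 - 3*v + 2) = (v - 5)*(v - 3)*(v - 1)*(v - 2)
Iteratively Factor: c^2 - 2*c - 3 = (c - 3)*(c + 1)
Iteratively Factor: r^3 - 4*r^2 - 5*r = (r - 5)*(r^2 + r) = r*(r - 5)*(r + 1)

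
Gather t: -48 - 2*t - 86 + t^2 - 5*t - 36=t^2 - 7*t - 170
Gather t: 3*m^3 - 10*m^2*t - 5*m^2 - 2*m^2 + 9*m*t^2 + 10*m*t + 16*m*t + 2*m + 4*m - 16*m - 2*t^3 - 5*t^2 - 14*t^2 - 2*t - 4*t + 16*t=3*m^3 - 7*m^2 - 10*m - 2*t^3 + t^2*(9*m - 19) + t*(-10*m^2 + 26*m + 10)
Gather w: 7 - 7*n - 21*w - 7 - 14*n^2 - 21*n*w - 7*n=-14*n^2 - 14*n + w*(-21*n - 21)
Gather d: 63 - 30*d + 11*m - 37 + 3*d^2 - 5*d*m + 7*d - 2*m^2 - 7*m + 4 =3*d^2 + d*(-5*m - 23) - 2*m^2 + 4*m + 30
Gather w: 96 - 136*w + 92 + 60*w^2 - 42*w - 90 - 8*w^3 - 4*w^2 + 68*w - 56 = -8*w^3 + 56*w^2 - 110*w + 42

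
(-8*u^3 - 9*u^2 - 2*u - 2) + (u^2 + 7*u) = -8*u^3 - 8*u^2 + 5*u - 2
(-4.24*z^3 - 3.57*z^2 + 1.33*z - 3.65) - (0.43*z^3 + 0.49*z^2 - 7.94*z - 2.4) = -4.67*z^3 - 4.06*z^2 + 9.27*z - 1.25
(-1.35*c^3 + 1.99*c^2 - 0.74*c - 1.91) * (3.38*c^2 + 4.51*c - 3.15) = -4.563*c^5 + 0.6377*c^4 + 10.7262*c^3 - 16.0617*c^2 - 6.2831*c + 6.0165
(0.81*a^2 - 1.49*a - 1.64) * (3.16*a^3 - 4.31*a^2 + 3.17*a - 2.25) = 2.5596*a^5 - 8.1995*a^4 + 3.8072*a^3 + 0.522599999999999*a^2 - 1.8463*a + 3.69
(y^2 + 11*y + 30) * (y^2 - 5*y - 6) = y^4 + 6*y^3 - 31*y^2 - 216*y - 180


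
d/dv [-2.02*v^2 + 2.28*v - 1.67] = 2.28 - 4.04*v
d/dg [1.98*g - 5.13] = 1.98000000000000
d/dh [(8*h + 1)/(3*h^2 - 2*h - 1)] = 6*(-4*h^2 - h - 1)/(9*h^4 - 12*h^3 - 2*h^2 + 4*h + 1)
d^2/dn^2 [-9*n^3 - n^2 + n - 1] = -54*n - 2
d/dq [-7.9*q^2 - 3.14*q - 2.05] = -15.8*q - 3.14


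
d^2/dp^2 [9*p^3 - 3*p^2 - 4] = 54*p - 6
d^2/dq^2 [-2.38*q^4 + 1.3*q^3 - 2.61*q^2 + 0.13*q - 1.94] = -28.56*q^2 + 7.8*q - 5.22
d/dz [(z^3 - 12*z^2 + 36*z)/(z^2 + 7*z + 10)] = (z^4 + 14*z^3 - 90*z^2 - 240*z + 360)/(z^4 + 14*z^3 + 69*z^2 + 140*z + 100)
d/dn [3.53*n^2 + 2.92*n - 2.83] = 7.06*n + 2.92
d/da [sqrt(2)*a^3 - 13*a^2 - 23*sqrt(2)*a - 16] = 3*sqrt(2)*a^2 - 26*a - 23*sqrt(2)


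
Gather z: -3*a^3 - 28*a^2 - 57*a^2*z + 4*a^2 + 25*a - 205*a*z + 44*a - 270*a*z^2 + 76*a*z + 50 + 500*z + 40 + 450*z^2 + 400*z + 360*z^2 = -3*a^3 - 24*a^2 + 69*a + z^2*(810 - 270*a) + z*(-57*a^2 - 129*a + 900) + 90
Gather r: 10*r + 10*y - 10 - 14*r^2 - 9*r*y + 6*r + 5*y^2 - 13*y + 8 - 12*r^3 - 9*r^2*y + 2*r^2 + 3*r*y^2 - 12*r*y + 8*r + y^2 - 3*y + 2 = -12*r^3 + r^2*(-9*y - 12) + r*(3*y^2 - 21*y + 24) + 6*y^2 - 6*y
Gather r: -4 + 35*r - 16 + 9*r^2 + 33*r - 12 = 9*r^2 + 68*r - 32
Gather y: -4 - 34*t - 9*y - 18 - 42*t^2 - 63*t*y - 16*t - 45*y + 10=-42*t^2 - 50*t + y*(-63*t - 54) - 12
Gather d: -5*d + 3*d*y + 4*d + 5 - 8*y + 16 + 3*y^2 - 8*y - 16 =d*(3*y - 1) + 3*y^2 - 16*y + 5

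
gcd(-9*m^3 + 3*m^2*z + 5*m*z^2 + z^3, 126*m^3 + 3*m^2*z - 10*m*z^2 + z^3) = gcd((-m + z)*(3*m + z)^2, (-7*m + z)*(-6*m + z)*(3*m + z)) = 3*m + z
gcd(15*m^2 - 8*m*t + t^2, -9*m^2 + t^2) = -3*m + t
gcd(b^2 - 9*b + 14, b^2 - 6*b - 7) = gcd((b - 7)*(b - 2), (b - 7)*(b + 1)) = b - 7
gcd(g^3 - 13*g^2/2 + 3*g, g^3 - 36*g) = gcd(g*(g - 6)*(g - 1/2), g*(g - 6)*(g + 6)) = g^2 - 6*g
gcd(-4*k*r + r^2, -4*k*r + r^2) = -4*k*r + r^2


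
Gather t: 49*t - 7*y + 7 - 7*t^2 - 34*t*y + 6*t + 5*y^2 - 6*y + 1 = -7*t^2 + t*(55 - 34*y) + 5*y^2 - 13*y + 8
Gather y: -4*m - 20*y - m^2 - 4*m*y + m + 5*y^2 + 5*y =-m^2 - 3*m + 5*y^2 + y*(-4*m - 15)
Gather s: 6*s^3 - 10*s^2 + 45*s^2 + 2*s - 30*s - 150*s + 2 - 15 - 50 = 6*s^3 + 35*s^2 - 178*s - 63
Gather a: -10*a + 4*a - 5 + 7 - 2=-6*a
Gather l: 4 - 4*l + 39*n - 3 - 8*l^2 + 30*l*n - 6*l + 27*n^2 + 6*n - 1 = -8*l^2 + l*(30*n - 10) + 27*n^2 + 45*n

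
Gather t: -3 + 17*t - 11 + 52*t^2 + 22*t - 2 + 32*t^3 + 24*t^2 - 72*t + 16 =32*t^3 + 76*t^2 - 33*t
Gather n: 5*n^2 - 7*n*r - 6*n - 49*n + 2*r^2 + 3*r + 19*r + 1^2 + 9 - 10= 5*n^2 + n*(-7*r - 55) + 2*r^2 + 22*r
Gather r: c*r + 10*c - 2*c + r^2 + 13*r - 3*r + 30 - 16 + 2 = 8*c + r^2 + r*(c + 10) + 16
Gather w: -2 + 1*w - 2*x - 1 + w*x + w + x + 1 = w*(x + 2) - x - 2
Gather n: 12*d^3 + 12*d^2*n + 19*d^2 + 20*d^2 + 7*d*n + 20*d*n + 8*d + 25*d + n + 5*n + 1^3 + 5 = 12*d^3 + 39*d^2 + 33*d + n*(12*d^2 + 27*d + 6) + 6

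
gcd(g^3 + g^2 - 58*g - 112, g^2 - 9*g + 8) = g - 8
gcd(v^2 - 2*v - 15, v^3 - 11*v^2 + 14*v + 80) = v - 5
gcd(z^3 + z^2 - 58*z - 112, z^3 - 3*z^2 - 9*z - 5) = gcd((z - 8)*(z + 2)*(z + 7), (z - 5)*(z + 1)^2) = 1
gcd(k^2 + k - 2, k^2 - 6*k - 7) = 1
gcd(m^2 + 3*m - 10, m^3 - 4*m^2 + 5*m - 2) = m - 2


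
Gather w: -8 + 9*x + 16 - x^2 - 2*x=-x^2 + 7*x + 8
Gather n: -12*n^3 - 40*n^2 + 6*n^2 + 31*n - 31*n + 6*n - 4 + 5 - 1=-12*n^3 - 34*n^2 + 6*n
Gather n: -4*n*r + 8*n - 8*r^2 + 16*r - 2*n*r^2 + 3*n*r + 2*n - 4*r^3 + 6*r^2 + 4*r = n*(-2*r^2 - r + 10) - 4*r^3 - 2*r^2 + 20*r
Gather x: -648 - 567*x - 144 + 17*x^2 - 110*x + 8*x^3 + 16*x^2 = 8*x^3 + 33*x^2 - 677*x - 792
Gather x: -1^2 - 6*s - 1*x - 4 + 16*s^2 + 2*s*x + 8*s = 16*s^2 + 2*s + x*(2*s - 1) - 5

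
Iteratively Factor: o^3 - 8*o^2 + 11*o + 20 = (o + 1)*(o^2 - 9*o + 20) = (o - 4)*(o + 1)*(o - 5)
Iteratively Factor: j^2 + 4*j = (j + 4)*(j)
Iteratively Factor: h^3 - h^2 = (h)*(h^2 - h) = h^2*(h - 1)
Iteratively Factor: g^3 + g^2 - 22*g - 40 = (g + 2)*(g^2 - g - 20) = (g + 2)*(g + 4)*(g - 5)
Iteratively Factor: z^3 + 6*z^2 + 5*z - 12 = (z + 4)*(z^2 + 2*z - 3) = (z - 1)*(z + 4)*(z + 3)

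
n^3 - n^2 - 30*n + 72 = (n - 4)*(n - 3)*(n + 6)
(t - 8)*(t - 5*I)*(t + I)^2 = t^4 - 8*t^3 - 3*I*t^3 + 9*t^2 + 24*I*t^2 - 72*t + 5*I*t - 40*I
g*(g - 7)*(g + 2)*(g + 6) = g^4 + g^3 - 44*g^2 - 84*g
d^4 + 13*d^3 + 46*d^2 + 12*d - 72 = (d - 1)*(d + 2)*(d + 6)^2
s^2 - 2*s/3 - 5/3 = (s - 5/3)*(s + 1)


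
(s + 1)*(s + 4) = s^2 + 5*s + 4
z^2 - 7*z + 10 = (z - 5)*(z - 2)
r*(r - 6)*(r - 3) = r^3 - 9*r^2 + 18*r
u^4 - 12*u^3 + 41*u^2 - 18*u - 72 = (u - 6)*(u - 4)*(u - 3)*(u + 1)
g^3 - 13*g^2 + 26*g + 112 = (g - 8)*(g - 7)*(g + 2)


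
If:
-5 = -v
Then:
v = 5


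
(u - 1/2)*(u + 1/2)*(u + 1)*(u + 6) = u^4 + 7*u^3 + 23*u^2/4 - 7*u/4 - 3/2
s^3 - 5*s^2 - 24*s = s*(s - 8)*(s + 3)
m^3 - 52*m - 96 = (m - 8)*(m + 2)*(m + 6)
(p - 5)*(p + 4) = p^2 - p - 20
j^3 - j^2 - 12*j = j*(j - 4)*(j + 3)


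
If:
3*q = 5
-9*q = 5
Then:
No Solution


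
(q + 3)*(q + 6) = q^2 + 9*q + 18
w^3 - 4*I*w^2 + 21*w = w*(w - 7*I)*(w + 3*I)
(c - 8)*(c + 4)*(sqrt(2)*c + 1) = sqrt(2)*c^3 - 4*sqrt(2)*c^2 + c^2 - 32*sqrt(2)*c - 4*c - 32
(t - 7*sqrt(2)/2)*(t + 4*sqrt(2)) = t^2 + sqrt(2)*t/2 - 28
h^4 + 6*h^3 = h^3*(h + 6)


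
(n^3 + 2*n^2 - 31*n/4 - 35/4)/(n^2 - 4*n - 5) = (n^2 + n - 35/4)/(n - 5)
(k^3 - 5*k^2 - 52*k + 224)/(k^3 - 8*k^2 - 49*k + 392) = (k - 4)/(k - 7)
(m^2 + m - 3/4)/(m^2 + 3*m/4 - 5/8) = 2*(2*m + 3)/(4*m + 5)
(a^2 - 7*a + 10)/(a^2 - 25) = (a - 2)/(a + 5)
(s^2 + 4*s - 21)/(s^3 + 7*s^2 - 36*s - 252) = (s - 3)/(s^2 - 36)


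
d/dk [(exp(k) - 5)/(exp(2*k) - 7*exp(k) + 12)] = (-(exp(k) - 5)*(2*exp(k) - 7) + exp(2*k) - 7*exp(k) + 12)*exp(k)/(exp(2*k) - 7*exp(k) + 12)^2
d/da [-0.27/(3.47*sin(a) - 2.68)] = 0.9369*cos(a)/(3.47*sin(a) - 2.68)^2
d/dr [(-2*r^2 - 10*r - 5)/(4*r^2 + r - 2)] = (38*r^2 + 48*r + 25)/(16*r^4 + 8*r^3 - 15*r^2 - 4*r + 4)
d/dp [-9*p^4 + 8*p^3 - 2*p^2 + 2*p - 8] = -36*p^3 + 24*p^2 - 4*p + 2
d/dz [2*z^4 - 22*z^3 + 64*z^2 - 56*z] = 8*z^3 - 66*z^2 + 128*z - 56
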